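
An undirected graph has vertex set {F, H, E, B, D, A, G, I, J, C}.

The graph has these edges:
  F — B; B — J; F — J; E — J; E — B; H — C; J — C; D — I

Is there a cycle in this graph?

DFS, tracking each vertex's parent; an edge to a visited non-parent vertex closes a cycle.
Start from E:
visit E (parent –)
  visit B (parent E)
    visit F (parent B)
      visit J (parent F)
        J–F: parent, skip
        J–B: B visited and ≠ parent → cycle
Cycle: B – F – J – B.

Yes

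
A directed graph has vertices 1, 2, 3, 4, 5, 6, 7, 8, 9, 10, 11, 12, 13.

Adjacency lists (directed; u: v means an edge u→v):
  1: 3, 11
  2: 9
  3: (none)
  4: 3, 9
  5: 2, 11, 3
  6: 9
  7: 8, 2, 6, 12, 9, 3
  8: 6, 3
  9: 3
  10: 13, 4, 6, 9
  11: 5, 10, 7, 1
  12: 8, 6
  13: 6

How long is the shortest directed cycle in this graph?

For each vertex v, BFS finds the shortest path from v back to v.
The shortest such closed walk is 1 → 11 → 1, length 2.

2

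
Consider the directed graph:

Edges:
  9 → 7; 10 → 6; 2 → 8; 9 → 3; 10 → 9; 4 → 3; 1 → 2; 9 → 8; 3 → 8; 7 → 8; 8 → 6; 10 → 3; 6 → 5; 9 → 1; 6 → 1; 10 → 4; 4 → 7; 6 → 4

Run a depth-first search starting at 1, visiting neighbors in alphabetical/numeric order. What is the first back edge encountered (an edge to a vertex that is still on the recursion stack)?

DFS from 1 (visiting neighbors in alphabetical/numeric order); mark gray on enter, black on exit:
1 gray
  2 gray
    8 gray
      6 gray
        6→1: 1 is gray → back edge
First back edge: 6 → 1.

6→1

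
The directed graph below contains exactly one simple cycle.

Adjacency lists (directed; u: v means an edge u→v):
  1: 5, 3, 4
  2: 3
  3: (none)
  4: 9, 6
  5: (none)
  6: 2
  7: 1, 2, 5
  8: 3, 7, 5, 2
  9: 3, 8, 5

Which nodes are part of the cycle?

1, 4, 7, 8, 9

DFS with gray/black marking from 1:
1 gray
  5 gray
  5 black
  3 gray
  3 black
  4 gray
    9 gray
      9→3: 3 black — skip
      8 gray
        8→3: 3 black — skip
        7 gray
          7→1: 1 is gray → back edge
Back edge closes the cycle 1 → 4 → 9 → 8 → 7 → 1; its vertices are {1, 4, 7, 8, 9}.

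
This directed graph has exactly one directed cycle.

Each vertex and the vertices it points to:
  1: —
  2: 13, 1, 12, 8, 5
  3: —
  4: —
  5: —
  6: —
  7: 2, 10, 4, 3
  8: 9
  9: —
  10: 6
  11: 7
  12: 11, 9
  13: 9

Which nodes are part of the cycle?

2, 7, 11, 12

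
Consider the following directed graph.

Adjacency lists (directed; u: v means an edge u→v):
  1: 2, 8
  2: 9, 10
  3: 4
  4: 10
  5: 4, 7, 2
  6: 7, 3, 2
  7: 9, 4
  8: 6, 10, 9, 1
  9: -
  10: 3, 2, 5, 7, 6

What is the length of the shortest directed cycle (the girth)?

For each vertex v, BFS finds the shortest path from v back to v.
The shortest such closed walk is 1 → 8 → 1, length 2.

2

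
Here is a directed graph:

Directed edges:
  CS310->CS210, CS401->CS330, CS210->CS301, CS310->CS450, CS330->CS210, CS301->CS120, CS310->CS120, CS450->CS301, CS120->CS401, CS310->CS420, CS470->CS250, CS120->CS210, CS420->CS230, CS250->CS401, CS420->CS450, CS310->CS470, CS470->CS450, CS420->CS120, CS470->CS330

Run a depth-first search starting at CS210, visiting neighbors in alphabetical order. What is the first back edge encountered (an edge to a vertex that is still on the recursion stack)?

CS120->CS210

DFS from CS210 (visiting neighbors in alphabetical order); mark gray on enter, black on exit:
CS210 gray
  CS301 gray
    CS120 gray
      CS120→CS210: CS210 is gray → back edge
First back edge: CS120 → CS210.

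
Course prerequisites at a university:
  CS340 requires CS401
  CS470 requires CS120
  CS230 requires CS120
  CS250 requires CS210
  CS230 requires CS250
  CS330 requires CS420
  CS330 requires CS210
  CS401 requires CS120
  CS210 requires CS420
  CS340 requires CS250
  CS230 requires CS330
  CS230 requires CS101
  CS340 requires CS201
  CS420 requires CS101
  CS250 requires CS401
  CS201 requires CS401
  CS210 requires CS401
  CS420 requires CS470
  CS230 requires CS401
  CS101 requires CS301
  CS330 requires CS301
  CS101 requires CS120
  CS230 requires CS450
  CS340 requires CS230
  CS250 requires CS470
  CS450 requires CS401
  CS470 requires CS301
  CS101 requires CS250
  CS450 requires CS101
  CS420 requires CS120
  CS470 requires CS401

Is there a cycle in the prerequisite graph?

Yes

DFS with white/gray/black marking, starting from CS401:
CS401 gray
  CS120 gray
  CS120 black
CS401 black
CS301 gray
CS301 black
CS470 gray
  CS470→CS401: CS401 black — skip
  CS470→CS301: CS301 black — skip
  CS470→CS120: CS120 black — skip
CS470 black
CS250 gray
  CS250→CS401: CS401 black — skip
  CS210 gray
    CS420 gray
      CS101 gray
        CS101→CS250: CS250 is gray → back edge
Back edge found, so a cycle exists: CS250 → CS210 → CS420 → CS101 → CS250.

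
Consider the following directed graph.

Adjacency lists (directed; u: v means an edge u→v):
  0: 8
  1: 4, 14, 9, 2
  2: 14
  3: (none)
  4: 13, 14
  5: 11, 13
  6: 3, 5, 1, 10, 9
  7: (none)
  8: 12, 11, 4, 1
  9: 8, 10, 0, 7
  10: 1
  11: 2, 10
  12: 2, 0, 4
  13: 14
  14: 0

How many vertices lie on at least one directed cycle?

11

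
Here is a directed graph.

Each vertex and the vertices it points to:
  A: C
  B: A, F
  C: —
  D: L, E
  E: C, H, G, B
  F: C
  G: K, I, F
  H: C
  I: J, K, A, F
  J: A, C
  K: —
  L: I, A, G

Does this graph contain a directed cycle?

DFS with white/gray/black marking, starting from F:
F gray
  C gray
  C black
F black
A gray
  A→C: C black — skip
A black
B gray
  B→A: A black — skip
  B→F: F black — skip
B black
D gray
  L gray
    I gray
      J gray
        J→A: A black — skip
        J→C: C black — skip
      J black
      K gray
      K black
      I→A: A black — skip
      I→F: F black — skip
    I black
    L→A: A black — skip
    G gray
      G→K: K black — skip
      G→I: I black — skip
      G→F: F black — skip
    G black
  L black
  E gray
    E→C: C black — skip
    H gray
      H→C: C black — skip
    H black
    E→G: G black — skip
    E→B: B black — skip
  E black
D black
Every edge goes to a white or black vertex — no back edge, so the graph is acyclic.

No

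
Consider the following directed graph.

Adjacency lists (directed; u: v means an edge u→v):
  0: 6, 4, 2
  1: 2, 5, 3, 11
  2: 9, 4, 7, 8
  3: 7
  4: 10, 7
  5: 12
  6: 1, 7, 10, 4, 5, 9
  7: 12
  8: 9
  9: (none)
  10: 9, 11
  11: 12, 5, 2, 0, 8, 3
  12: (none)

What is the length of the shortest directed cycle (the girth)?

For each vertex v, BFS finds the shortest path from v back to v.
The shortest such closed walk is 11 → 2 → 4 → 10 → 11, length 4.

4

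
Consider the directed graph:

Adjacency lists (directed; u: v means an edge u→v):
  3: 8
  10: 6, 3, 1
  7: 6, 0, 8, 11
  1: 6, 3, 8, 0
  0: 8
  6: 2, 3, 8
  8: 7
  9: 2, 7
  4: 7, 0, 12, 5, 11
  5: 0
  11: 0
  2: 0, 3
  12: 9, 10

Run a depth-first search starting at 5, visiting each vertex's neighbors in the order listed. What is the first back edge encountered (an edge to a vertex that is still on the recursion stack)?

2→0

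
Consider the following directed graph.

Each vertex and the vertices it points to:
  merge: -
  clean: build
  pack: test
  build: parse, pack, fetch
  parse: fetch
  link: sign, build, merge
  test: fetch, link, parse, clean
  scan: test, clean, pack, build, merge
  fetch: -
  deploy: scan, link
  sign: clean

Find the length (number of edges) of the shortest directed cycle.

4

For each vertex v, BFS finds the shortest path from v back to v.
The shortest such closed walk is link → build → pack → test → link, length 4.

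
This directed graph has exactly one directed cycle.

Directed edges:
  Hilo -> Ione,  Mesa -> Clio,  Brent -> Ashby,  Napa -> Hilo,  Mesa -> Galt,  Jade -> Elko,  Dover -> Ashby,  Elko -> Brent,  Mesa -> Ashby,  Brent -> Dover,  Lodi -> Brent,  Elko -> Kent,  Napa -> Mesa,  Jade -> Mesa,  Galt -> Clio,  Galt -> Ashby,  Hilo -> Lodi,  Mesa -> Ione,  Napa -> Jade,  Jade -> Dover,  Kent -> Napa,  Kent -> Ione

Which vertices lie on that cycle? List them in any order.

Elko, Jade, Kent, Napa

DFS with gray/black marking from Napa:
Napa gray
  Hilo gray
    Ione gray
    Ione black
    Lodi gray
      Brent gray
        Dover gray
          Ashby gray
          Ashby black
        Dover black
        Brent→Ashby: Ashby black — skip
      Brent black
    Lodi black
  Hilo black
  Jade gray
    Mesa gray
      Mesa→Ione: Ione black — skip
      Galt gray
        Galt→Ashby: Ashby black — skip
        Clio gray
        Clio black
      Galt black
      Mesa→Ashby: Ashby black — skip
      Mesa→Clio: Clio black — skip
    Mesa black
    Jade→Dover: Dover black — skip
    Elko gray
      Kent gray
        Kent→Ione: Ione black — skip
        Kent→Napa: Napa is gray → back edge
Back edge closes the cycle Napa → Jade → Elko → Kent → Napa; its vertices are {Elko, Jade, Kent, Napa}.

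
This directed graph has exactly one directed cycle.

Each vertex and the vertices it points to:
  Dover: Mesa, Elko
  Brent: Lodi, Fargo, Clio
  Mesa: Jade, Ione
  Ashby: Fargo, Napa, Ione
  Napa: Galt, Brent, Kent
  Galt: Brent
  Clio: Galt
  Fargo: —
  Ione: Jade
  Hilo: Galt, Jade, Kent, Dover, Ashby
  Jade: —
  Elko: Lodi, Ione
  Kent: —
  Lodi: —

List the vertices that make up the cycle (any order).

Clio, Galt, Brent

DFS with gray/black marking from Galt:
Galt gray
  Brent gray
    Lodi gray
    Lodi black
    Fargo gray
    Fargo black
    Clio gray
      Clio→Galt: Galt is gray → back edge
Back edge closes the cycle Galt → Brent → Clio → Galt; its vertices are {Clio, Galt, Brent}.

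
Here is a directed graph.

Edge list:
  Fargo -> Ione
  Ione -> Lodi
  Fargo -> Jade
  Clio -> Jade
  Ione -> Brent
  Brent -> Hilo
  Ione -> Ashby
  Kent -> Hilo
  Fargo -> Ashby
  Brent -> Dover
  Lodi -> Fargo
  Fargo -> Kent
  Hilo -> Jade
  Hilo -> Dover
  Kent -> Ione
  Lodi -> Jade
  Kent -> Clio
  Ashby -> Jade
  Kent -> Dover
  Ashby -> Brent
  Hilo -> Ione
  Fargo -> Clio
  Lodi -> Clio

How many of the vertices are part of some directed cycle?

A vertex is on a directed cycle iff it belongs to a strongly connected component of size ≥ 2 (or has a self-loop).
The vertices on cycles are {Hilo, Ione, Kent, Lodi, Ashby, Brent, Fargo} — 7 in total.

7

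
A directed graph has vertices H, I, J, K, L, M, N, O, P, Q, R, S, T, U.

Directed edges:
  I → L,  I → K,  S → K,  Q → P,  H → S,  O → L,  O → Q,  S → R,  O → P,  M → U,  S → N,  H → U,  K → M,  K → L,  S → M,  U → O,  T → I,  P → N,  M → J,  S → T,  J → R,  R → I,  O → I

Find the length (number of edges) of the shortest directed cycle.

5

For each vertex v, BFS finds the shortest path from v back to v.
The shortest such closed walk is U → O → I → K → M → U, length 5.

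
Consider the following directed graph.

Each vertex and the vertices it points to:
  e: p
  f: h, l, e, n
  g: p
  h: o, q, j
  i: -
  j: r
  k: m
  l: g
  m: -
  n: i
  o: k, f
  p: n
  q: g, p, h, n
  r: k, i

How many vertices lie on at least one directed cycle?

A vertex is on a directed cycle iff it belongs to a strongly connected component of size ≥ 2 (or has a self-loop).
The vertices on cycles are {f, h, o, q} — 4 in total.

4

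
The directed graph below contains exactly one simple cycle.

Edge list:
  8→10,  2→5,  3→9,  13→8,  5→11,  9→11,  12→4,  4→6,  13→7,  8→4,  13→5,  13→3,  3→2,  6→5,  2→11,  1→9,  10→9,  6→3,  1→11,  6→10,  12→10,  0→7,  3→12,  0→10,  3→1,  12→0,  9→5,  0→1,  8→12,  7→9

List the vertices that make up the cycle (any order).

DFS with gray/black marking from 3:
3 gray
  2 gray
    5 gray
      11 gray
      11 black
    5 black
    2→11: 11 black — skip
  2 black
  12 gray
    10 gray
      9 gray
        9→11: 11 black — skip
        9→5: 5 black — skip
      9 black
    10 black
    4 gray
      6 gray
        6→5: 5 black — skip
        6→3: 3 is gray → back edge
Back edge closes the cycle 3 → 12 → 4 → 6 → 3; its vertices are {3, 4, 6, 12}.

3, 4, 6, 12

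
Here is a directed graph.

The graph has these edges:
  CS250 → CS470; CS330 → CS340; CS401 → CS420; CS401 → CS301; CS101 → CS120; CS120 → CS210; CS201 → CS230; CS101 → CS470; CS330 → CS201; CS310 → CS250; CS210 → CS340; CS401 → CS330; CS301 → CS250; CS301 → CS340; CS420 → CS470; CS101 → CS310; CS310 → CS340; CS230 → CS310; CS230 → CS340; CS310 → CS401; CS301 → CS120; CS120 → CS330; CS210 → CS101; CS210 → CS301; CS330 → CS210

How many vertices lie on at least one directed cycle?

9

A vertex is on a directed cycle iff it belongs to a strongly connected component of size ≥ 2 (or has a self-loop).
The vertices on cycles are {CS101, CS120, CS201, CS210, CS230, CS301, CS310, CS330, CS401} — 9 in total.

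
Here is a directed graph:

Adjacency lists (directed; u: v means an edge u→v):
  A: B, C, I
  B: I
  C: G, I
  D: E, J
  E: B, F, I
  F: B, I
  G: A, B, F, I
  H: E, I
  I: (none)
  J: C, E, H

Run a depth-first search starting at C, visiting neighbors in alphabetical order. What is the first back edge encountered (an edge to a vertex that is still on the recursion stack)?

DFS from C (visiting neighbors in alphabetical order); mark gray on enter, black on exit:
C gray
  G gray
    A gray
      B gray
        I gray
        I black
      B black
      A→C: C is gray → back edge
First back edge: A → C.

A→C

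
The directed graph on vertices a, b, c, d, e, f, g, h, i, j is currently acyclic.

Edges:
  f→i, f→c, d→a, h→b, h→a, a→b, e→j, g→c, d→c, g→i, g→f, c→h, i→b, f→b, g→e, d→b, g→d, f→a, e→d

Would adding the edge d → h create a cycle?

No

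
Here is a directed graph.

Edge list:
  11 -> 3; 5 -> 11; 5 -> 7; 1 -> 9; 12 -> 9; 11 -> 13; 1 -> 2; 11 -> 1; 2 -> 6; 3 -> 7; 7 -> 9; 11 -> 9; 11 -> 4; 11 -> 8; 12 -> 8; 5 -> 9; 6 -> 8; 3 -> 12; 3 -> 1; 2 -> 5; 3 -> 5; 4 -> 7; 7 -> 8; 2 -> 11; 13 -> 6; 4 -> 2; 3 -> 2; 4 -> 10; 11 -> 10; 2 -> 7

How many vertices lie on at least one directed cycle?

6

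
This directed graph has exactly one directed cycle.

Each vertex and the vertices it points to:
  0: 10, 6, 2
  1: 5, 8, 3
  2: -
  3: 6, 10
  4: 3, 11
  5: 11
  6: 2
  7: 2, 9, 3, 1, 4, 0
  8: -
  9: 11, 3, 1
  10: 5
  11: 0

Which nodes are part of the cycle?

0, 5, 10, 11

DFS with gray/black marking from 5:
5 gray
  11 gray
    0 gray
      10 gray
        10→5: 5 is gray → back edge
Back edge closes the cycle 5 → 11 → 0 → 10 → 5; its vertices are {0, 5, 10, 11}.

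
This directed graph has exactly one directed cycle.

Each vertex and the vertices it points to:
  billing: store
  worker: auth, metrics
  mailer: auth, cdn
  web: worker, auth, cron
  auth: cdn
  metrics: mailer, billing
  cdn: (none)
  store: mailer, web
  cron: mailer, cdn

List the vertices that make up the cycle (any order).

web, store, worker, billing, metrics

DFS with gray/black marking from billing:
billing gray
  store gray
    mailer gray
      auth gray
        cdn gray
        cdn black
      auth black
      mailer→cdn: cdn black — skip
    mailer black
    web gray
      worker gray
        worker→auth: auth black — skip
        metrics gray
          metrics→mailer: mailer black — skip
          metrics→billing: billing is gray → back edge
Back edge closes the cycle billing → store → web → worker → metrics → billing; its vertices are {web, store, worker, billing, metrics}.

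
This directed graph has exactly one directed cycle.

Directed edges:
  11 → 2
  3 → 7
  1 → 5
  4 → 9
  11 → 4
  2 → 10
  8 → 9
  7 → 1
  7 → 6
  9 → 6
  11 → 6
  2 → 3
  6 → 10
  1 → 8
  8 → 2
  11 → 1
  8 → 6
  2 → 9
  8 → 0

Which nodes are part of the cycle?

1, 2, 3, 7, 8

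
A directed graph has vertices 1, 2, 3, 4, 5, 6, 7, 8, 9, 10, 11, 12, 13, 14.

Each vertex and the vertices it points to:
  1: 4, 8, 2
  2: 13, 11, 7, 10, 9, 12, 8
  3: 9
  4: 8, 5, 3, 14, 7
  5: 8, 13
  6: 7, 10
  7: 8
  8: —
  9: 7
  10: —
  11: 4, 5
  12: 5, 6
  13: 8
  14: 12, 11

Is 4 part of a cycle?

4 is on a cycle iff 4 can reach itself via ≥1 edge.
4 → 14 → 11 → 4 — yes.

Yes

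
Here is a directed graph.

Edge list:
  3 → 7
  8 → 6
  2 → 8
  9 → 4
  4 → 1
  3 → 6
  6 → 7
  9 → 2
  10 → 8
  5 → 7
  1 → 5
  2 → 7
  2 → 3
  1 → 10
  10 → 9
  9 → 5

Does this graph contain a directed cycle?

Yes

DFS with white/gray/black marking, starting from 5:
5 gray
  7 gray
  7 black
5 black
1 gray
  1→5: 5 black — skip
  10 gray
    8 gray
      6 gray
        6→7: 7 black — skip
      6 black
    8 black
    9 gray
      4 gray
        4→1: 1 is gray → back edge
Back edge found, so a cycle exists: 1 → 10 → 9 → 4 → 1.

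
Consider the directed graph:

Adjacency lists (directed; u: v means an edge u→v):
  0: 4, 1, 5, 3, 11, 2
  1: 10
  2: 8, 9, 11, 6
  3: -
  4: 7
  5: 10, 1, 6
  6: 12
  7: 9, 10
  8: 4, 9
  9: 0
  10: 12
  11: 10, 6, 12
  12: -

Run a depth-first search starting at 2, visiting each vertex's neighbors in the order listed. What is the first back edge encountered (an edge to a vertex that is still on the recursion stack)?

DFS from 2 (visiting each vertex's neighbors in the order listed); mark gray on enter, black on exit:
2 gray
  8 gray
    4 gray
      7 gray
        9 gray
          0 gray
            0→4: 4 is gray → back edge
First back edge: 0 → 4.

0->4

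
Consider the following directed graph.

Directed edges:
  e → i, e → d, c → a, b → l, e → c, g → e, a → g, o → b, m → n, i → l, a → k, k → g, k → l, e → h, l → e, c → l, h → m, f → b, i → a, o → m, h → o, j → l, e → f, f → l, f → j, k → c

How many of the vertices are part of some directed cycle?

12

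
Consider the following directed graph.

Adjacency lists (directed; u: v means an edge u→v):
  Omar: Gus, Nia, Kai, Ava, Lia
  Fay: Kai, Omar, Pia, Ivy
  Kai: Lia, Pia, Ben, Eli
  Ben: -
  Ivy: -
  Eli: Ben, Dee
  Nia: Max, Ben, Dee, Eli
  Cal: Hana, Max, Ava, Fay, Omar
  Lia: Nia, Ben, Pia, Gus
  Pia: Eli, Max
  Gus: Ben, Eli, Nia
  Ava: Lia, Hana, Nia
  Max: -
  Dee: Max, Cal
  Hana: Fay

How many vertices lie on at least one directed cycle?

12

A vertex is on a directed cycle iff it belongs to a strongly connected component of size ≥ 2 (or has a self-loop).
The vertices on cycles are {Ava, Cal, Dee, Eli, Fay, Gus, Kai, Lia, Nia, Pia, Hana, Omar} — 12 in total.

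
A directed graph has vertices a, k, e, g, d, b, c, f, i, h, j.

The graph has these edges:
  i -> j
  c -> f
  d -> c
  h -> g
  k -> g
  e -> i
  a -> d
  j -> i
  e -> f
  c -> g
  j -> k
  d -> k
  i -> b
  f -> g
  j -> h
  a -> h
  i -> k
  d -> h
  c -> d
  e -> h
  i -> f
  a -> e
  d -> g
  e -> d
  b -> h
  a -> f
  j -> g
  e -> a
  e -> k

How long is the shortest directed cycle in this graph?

2

For each vertex v, BFS finds the shortest path from v back to v.
The shortest such closed walk is e → a → e, length 2.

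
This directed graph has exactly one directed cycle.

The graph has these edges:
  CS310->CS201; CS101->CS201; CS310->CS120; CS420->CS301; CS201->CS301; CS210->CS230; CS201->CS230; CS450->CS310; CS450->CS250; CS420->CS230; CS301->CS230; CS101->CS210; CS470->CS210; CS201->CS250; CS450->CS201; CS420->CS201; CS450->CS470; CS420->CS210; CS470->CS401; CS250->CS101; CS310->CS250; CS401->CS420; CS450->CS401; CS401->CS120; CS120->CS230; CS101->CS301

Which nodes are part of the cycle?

DFS with gray/black marking from CS250:
CS250 gray
  CS101 gray
    CS210 gray
      CS230 gray
      CS230 black
    CS210 black
    CS201 gray
      CS201→CS250: CS250 is gray → back edge
Back edge closes the cycle CS250 → CS101 → CS201 → CS250; its vertices are {CS101, CS201, CS250}.

CS101, CS201, CS250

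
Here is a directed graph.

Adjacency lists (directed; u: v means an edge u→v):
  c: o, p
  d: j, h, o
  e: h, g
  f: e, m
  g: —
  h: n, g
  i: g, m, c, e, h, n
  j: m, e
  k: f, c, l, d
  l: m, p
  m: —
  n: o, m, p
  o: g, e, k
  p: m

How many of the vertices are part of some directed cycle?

A vertex is on a directed cycle iff it belongs to a strongly connected component of size ≥ 2 (or has a self-loop).
The vertices on cycles are {c, d, e, f, h, j, k, n, o} — 9 in total.

9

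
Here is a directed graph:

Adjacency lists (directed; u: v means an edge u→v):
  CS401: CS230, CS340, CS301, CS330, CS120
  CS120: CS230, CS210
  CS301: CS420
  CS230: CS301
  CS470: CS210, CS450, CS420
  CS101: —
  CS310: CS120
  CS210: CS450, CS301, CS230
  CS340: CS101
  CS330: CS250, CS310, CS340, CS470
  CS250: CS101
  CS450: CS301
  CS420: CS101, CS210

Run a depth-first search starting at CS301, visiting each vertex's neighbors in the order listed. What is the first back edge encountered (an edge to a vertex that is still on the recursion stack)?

CS450→CS301

DFS from CS301 (visiting each vertex's neighbors in the order listed); mark gray on enter, black on exit:
CS301 gray
  CS420 gray
    CS101 gray
    CS101 black
    CS210 gray
      CS450 gray
        CS450→CS301: CS301 is gray → back edge
First back edge: CS450 → CS301.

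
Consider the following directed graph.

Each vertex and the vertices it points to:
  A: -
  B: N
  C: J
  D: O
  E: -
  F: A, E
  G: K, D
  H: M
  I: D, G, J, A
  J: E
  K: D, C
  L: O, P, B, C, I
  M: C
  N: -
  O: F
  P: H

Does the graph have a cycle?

DFS with white/gray/black marking, starting from M:
M gray
  C gray
    J gray
      E gray
      E black
    J black
  C black
M black
A gray
A black
B gray
  N gray
  N black
B black
D gray
  O gray
    F gray
      F→A: A black — skip
      F→E: E black — skip
    F black
  O black
D black
G gray
  K gray
    K→D: D black — skip
    K→C: C black — skip
  K black
  G→D: D black — skip
G black
H gray
  H→M: M black — skip
H black
I gray
  I→D: D black — skip
  I→G: G black — skip
  I→J: J black — skip
  I→A: A black — skip
I black
L gray
  L→O: O black — skip
  P gray
    P→H: H black — skip
  P black
  L→B: B black — skip
  L→C: C black — skip
  L→I: I black — skip
L black
Every edge goes to a white or black vertex — no back edge, so the graph is acyclic.

No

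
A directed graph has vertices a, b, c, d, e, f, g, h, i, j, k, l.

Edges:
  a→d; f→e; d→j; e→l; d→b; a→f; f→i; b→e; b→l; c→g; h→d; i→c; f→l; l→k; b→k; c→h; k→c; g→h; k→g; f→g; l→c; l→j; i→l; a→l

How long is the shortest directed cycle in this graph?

5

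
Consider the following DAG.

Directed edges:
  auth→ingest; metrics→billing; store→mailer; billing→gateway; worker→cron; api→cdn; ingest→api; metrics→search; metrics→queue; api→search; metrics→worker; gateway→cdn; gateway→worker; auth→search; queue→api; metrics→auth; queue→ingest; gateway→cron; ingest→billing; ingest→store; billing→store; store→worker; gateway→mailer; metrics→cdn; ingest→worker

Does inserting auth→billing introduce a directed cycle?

Adding auth→billing creates a cycle iff billing can already reach auth.
Explore from billing: no path reaches auth. The graph stays acyclic.

No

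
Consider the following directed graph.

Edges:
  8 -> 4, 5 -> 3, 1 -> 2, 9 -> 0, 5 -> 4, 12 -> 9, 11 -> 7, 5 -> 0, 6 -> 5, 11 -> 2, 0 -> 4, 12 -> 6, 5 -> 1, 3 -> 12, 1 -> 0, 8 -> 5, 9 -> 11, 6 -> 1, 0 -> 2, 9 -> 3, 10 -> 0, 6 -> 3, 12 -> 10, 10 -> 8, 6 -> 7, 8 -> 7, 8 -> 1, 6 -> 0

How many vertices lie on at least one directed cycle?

7

A vertex is on a directed cycle iff it belongs to a strongly connected component of size ≥ 2 (or has a self-loop).
The vertices on cycles are {3, 5, 6, 8, 9, 10, 12} — 7 in total.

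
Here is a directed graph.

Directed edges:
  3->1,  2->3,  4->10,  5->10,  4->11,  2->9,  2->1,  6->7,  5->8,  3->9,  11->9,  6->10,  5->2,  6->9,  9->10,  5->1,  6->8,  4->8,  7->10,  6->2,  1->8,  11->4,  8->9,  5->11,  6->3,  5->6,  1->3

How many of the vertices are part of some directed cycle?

4

A vertex is on a directed cycle iff it belongs to a strongly connected component of size ≥ 2 (or has a self-loop).
The vertices on cycles are {1, 3, 4, 11} — 4 in total.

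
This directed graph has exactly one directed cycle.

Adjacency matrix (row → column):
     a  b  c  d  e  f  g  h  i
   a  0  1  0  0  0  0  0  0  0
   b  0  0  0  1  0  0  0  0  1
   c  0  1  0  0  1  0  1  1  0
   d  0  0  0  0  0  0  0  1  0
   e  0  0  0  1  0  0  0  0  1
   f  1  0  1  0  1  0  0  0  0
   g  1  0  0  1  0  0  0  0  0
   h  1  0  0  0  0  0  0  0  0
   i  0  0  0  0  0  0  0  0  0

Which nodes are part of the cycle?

a, b, d, h

DFS with gray/black marking from b:
b gray
  d gray
    h gray
      a gray
        a→b: b is gray → back edge
Back edge closes the cycle b → d → h → a → b; its vertices are {a, b, d, h}.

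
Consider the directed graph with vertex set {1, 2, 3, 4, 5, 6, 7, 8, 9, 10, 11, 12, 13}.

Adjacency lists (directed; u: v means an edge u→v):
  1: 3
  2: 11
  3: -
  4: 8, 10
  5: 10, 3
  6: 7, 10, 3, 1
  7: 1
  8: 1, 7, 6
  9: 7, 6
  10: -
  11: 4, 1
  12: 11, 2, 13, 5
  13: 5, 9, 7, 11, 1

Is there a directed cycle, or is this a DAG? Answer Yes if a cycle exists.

No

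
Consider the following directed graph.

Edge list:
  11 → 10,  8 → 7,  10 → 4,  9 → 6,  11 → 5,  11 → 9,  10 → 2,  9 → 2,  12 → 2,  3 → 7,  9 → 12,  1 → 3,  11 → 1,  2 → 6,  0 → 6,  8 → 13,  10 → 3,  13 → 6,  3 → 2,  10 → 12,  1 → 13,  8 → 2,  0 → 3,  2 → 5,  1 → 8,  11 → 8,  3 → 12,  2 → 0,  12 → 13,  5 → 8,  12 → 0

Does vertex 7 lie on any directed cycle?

No

7 lies on a cycle iff there is a path from 7 back to itself.
Exploring from 7, it never reaches itself; equivalently, its strongly connected component is a singleton.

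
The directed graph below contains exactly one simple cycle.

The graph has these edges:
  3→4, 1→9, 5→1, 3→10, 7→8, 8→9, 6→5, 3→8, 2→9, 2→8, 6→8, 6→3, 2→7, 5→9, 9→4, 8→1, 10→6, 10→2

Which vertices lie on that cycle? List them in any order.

3, 6, 10

DFS with gray/black marking from 3:
3 gray
  4 gray
  4 black
  8 gray
    9 gray
      9→4: 4 black — skip
    9 black
    1 gray
      1→9: 9 black — skip
    1 black
  8 black
  10 gray
    6 gray
      5 gray
        5→1: 1 black — skip
        5→9: 9 black — skip
      5 black
      6→8: 8 black — skip
      6→3: 3 is gray → back edge
Back edge closes the cycle 3 → 10 → 6 → 3; its vertices are {3, 6, 10}.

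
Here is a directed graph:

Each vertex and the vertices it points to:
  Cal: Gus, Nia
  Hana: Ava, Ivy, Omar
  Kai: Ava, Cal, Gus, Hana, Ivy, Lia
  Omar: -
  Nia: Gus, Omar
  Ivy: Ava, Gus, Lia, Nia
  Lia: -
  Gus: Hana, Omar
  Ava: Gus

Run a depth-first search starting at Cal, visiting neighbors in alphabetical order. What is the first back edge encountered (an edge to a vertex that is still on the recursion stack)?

DFS from Cal (visiting neighbors in alphabetical order); mark gray on enter, black on exit:
Cal gray
  Gus gray
    Hana gray
      Ava gray
        Ava→Gus: Gus is gray → back edge
First back edge: Ava → Gus.

Ava->Gus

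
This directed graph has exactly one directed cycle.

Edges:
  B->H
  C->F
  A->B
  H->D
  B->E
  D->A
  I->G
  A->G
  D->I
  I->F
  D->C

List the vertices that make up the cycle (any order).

DFS with gray/black marking from D:
D gray
  I gray
    F gray
    F black
    G gray
    G black
  I black
  C gray
    C→F: F black — skip
  C black
  A gray
    A→G: G black — skip
    B gray
      H gray
        H→D: D is gray → back edge
Back edge closes the cycle D → A → B → H → D; its vertices are {A, B, D, H}.

A, B, D, H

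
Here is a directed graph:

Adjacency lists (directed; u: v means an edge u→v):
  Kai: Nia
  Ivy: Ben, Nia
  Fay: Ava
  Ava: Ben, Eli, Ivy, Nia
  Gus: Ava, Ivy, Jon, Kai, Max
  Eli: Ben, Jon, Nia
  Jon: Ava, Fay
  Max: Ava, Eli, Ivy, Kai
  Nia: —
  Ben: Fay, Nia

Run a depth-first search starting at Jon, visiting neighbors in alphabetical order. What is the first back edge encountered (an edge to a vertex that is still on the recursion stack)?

Fay->Ava

DFS from Jon (visiting neighbors in alphabetical order); mark gray on enter, black on exit:
Jon gray
  Ava gray
    Ben gray
      Fay gray
        Fay→Ava: Ava is gray → back edge
First back edge: Fay → Ava.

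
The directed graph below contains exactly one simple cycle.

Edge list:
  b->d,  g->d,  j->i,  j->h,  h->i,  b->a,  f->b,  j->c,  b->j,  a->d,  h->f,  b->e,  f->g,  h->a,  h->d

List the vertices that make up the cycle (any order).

b, f, h, j

DFS with gray/black marking from j:
j gray
  i gray
  i black
  h gray
    a gray
      d gray
      d black
    a black
    h→d: d black — skip
    h→i: i black — skip
    f gray
      b gray
        b→d: d black — skip
        b→a: a black — skip
        e gray
        e black
        b→j: j is gray → back edge
Back edge closes the cycle j → h → f → b → j; its vertices are {b, f, h, j}.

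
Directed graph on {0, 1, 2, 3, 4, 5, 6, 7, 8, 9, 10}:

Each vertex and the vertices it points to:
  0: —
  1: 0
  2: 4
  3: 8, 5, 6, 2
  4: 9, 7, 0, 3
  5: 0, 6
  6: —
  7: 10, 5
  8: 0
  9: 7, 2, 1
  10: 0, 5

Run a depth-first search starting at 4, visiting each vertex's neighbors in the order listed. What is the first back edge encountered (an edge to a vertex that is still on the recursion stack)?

DFS from 4 (visiting each vertex's neighbors in the order listed); mark gray on enter, black on exit:
4 gray
  9 gray
    7 gray
      10 gray
        0 gray
        0 black
        5 gray
          5→0: 0 black — skip
          6 gray
          6 black
        5 black
      10 black
      7→5: 5 black — skip
    7 black
    2 gray
      2→4: 4 is gray → back edge
First back edge: 2 → 4.

2->4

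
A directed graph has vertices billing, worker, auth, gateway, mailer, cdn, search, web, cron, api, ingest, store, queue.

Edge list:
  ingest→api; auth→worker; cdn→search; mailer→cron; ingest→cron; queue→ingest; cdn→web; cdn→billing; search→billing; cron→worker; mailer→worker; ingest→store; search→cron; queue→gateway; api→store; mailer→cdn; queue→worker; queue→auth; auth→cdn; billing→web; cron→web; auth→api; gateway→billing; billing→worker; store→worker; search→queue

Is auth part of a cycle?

Yes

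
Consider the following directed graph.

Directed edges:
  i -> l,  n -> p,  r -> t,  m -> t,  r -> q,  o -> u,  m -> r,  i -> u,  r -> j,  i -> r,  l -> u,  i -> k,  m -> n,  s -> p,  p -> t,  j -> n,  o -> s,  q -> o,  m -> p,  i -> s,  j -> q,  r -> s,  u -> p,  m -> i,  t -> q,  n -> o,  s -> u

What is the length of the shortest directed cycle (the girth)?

5

For each vertex v, BFS finds the shortest path from v back to v.
The shortest such closed walk is t → q → o → u → p → t, length 5.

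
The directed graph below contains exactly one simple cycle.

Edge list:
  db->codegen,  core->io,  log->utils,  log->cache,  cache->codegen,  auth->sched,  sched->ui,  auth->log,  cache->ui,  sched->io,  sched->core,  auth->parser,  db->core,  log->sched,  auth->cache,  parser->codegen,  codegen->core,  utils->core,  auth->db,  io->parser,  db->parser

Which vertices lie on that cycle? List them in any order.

io, core, parser, codegen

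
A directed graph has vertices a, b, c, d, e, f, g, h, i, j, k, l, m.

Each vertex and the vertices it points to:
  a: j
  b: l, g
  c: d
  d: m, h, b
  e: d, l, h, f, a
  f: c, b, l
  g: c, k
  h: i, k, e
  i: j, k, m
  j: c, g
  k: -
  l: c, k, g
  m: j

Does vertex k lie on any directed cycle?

No

k lies on a cycle iff there is a path from k back to itself.
Exploring from k, it never reaches itself; equivalently, its strongly connected component is a singleton.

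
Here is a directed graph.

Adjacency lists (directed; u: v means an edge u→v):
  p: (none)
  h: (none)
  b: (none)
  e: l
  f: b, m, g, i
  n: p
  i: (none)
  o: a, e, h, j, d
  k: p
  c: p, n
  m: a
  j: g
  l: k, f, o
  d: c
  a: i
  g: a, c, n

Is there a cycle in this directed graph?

Yes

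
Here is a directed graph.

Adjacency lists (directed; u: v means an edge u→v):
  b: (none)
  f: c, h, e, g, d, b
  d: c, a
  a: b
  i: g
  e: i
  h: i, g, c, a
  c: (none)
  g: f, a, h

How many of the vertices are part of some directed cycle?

A vertex is on a directed cycle iff it belongs to a strongly connected component of size ≥ 2 (or has a self-loop).
The vertices on cycles are {e, f, g, h, i} — 5 in total.

5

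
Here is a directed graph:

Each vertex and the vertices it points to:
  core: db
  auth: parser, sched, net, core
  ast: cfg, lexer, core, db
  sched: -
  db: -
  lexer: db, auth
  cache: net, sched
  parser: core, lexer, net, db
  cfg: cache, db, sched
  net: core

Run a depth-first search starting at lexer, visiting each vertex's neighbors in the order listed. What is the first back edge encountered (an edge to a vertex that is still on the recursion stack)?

DFS from lexer (visiting each vertex's neighbors in the order listed); mark gray on enter, black on exit:
lexer gray
  db gray
  db black
  auth gray
    parser gray
      core gray
        core→db: db black — skip
      core black
      parser→lexer: lexer is gray → back edge
First back edge: parser → lexer.

parser->lexer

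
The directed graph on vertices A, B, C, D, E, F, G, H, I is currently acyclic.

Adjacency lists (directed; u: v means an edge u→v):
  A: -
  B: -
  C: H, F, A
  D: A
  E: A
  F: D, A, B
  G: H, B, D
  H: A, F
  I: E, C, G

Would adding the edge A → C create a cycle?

Adding A→C creates a cycle iff C can already reach A.
Path from C: C → A.
So C → … → A → C is a cycle.

Yes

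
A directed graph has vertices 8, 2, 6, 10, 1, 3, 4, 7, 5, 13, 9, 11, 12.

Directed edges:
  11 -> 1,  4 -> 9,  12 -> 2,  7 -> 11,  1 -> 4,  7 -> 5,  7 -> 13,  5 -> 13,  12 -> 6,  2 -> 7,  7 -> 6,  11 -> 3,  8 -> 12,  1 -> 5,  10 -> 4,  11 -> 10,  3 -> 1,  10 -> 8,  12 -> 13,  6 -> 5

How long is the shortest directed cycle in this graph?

6

For each vertex v, BFS finds the shortest path from v back to v.
The shortest such closed walk is 12 → 2 → 7 → 11 → 10 → 8 → 12, length 6.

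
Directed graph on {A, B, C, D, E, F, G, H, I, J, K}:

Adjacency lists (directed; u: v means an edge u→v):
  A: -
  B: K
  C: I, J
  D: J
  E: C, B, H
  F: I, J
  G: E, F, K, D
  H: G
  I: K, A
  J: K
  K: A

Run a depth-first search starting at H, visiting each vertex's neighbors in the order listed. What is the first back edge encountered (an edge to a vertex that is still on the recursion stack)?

DFS from H (visiting each vertex's neighbors in the order listed); mark gray on enter, black on exit:
H gray
  G gray
    E gray
      C gray
        I gray
          K gray
            A gray
            A black
          K black
          I→A: A black — skip
        I black
        J gray
          J→K: K black — skip
        J black
      C black
      B gray
        B→K: K black — skip
      B black
      E→H: H is gray → back edge
First back edge: E → H.

E→H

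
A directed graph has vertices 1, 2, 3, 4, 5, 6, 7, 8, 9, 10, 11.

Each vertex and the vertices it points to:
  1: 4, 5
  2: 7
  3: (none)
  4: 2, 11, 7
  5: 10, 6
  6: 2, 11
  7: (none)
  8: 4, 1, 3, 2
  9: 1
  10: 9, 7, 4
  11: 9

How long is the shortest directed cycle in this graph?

4

For each vertex v, BFS finds the shortest path from v back to v.
The shortest such closed walk is 1 → 4 → 11 → 9 → 1, length 4.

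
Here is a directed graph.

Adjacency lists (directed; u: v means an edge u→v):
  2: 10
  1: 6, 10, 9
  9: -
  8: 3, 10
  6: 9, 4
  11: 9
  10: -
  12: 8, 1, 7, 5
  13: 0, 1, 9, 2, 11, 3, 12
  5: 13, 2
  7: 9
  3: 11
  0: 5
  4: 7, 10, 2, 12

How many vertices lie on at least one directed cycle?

7

A vertex is on a directed cycle iff it belongs to a strongly connected component of size ≥ 2 (or has a self-loop).
The vertices on cycles are {0, 1, 4, 5, 6, 12, 13} — 7 in total.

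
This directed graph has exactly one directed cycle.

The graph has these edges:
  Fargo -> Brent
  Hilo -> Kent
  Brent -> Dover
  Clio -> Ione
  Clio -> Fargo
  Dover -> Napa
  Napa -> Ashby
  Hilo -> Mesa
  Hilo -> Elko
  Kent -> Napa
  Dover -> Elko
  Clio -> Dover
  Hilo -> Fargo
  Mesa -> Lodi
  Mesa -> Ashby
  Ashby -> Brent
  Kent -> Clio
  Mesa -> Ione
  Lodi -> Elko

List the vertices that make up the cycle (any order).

Napa, Ashby, Brent, Dover

DFS with gray/black marking from Dover:
Dover gray
  Napa gray
    Ashby gray
      Brent gray
        Brent→Dover: Dover is gray → back edge
Back edge closes the cycle Dover → Napa → Ashby → Brent → Dover; its vertices are {Napa, Ashby, Brent, Dover}.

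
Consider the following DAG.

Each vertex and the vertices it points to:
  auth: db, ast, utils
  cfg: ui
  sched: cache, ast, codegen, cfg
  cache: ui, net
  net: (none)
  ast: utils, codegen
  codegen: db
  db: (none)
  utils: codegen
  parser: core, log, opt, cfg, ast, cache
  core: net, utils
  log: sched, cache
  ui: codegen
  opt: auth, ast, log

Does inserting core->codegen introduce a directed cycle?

Adding core→codegen creates a cycle iff codegen can already reach core.
Explore from codegen: no path reaches core. The graph stays acyclic.

No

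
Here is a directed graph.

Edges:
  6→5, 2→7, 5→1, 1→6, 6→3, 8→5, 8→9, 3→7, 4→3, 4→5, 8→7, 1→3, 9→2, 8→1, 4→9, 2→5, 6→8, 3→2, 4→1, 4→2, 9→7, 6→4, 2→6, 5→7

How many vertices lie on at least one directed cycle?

A vertex is on a directed cycle iff it belongs to a strongly connected component of size ≥ 2 (or has a self-loop).
The vertices on cycles are {1, 2, 3, 4, 5, 6, 8, 9} — 8 in total.

8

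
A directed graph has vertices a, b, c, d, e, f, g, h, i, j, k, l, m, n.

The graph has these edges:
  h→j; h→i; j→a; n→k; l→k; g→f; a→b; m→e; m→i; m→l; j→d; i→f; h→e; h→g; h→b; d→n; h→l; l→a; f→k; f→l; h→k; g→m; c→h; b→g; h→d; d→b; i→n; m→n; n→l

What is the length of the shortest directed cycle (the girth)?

5

For each vertex v, BFS finds the shortest path from v back to v.
The shortest such closed walk is g → f → l → a → b → g, length 5.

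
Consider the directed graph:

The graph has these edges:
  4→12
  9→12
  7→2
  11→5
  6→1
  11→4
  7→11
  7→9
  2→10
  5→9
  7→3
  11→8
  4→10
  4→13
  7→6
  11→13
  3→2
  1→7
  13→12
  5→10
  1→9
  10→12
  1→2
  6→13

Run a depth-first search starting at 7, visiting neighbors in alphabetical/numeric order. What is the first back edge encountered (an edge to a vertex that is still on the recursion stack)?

DFS from 7 (visiting neighbors in alphabetical/numeric order); mark gray on enter, black on exit:
7 gray
  2 gray
    10 gray
      12 gray
      12 black
    10 black
  2 black
  3 gray
    3→2: 2 black — skip
  3 black
  6 gray
    1 gray
      1→2: 2 black — skip
      1→7: 7 is gray → back edge
First back edge: 1 → 7.

1→7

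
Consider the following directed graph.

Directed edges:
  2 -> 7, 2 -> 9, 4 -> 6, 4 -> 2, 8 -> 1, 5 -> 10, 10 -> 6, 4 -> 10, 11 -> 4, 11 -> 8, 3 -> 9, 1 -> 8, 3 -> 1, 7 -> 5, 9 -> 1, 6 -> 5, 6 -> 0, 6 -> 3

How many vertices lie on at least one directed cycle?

A vertex is on a directed cycle iff it belongs to a strongly connected component of size ≥ 2 (or has a self-loop).
The vertices on cycles are {1, 5, 6, 8, 10} — 5 in total.

5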